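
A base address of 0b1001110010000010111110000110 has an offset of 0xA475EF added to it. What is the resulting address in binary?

0b1010011011001010010101110101

0xA475EF = 0b101001000111010111101111 in binary.
Add column by column in base 2, right to left:
  0+1 = 1
  1+1 = 0 carry 1
  1+1+1 = 1 carry 1
  0+1+1 = 0 carry 1
  0+0+1 = 1
  0+1 = 1
  0+1 = 1
  1+1 = 0 carry 1
  1+1+1 = 1 carry 1
  1+0+1 = 0 carry 1
  1+1+1 = 1 carry 1
  1+0+1 = 0 carry 1
  0+1+1 = 0 carry 1
  1+1+1 = 1 carry 1
  0+1+1 = 0 carry 1
  0+0+1 = 1
  0+0 = 0
  0+0 = 0
  0+1 = 1
  1+0 = 1
  0+0 = 0
  0+1 = 1
  1+0 = 1
  1+1 = 0 carry 1
  1+0+1 = 0 carry 1
  0+0+1 = 1
  0+0 = 0
  1+0 = 1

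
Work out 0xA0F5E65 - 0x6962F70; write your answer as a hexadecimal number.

0x3792EF5

Subtract column by column in base 16:
  5-0 → 5
  6-7 → F (borrow)
  E-F-1 → E (borrow)
  5-2-1 → 2
  F-6 → 9
  0-9 → 7 (borrow)
  A-6-1 → 3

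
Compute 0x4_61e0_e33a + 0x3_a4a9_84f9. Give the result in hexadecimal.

Add column by column in base 16, right to left:
  a+9 = 3 carry 1
  3+f+1 = 3 carry 1
  3+4+1 = 8
  e+8 = 6 carry 1
  0+9+1 = a
  e+a = 8 carry 1
  1+4+1 = 6
  6+a = 0 carry 1
  4+3+1 = 8

0x8068a6833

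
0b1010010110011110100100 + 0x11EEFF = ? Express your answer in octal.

0b1010010110011110100100 = 0o12263644 in octal.
0x11EEFF = 0o4367377 in octal.
Add column by column in base 8, right to left:
  4+7 = 3 carry 1
  4+7+1 = 4 carry 1
  6+3+1 = 2 carry 1
  3+7+1 = 3 carry 1
  6+6+1 = 5 carry 1
  2+3+1 = 6
  2+4 = 6
  1+0 = 1

0o16653243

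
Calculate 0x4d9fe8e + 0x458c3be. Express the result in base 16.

0x932c24c

Add column by column in base 16, right to left:
  e+e = c carry 1
  8+b+1 = 4 carry 1
  e+3+1 = 2 carry 1
  f+c+1 = c carry 1
  9+8+1 = 2 carry 1
  d+5+1 = 3 carry 1
  4+4+1 = 9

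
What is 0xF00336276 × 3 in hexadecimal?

0x2D009A2762

Multiply each base-16 digit by 3, carrying:
  6×3 = 18 → write 2 carry 1
  7×3+1 = 22 → write 6 carry 1
  2×3+1 = 7 → write 7
  6×3 = 18 → write 2 carry 1
  3×3+1 = 10 → write A
  3×3 = 9 → write 9
  0×3 = 0 → write 0
  0×3 = 0 → write 0
  F×3 = 45 → write D carry 2
  remaining carry: 2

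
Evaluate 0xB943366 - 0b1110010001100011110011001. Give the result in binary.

0b1001110010110110101111001101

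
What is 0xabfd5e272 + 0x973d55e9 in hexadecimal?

0xb5713385b

Add column by column in base 16, right to left:
  2+9 = b
  7+e = 5 carry 1
  2+5+1 = 8
  e+5 = 3 carry 1
  5+d+1 = 3 carry 1
  d+3+1 = 1 carry 1
  f+7+1 = 7 carry 1
  b+9+1 = 5 carry 1
  a+0+1 = b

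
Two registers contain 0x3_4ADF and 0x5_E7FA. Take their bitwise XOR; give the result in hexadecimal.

0x6AD25

XOR each hex digit independently (no carries):
  3^5=6, 4^E=A, A^7=D, D^F=2, F^A=5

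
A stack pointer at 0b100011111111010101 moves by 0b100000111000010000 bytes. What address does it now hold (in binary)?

Add column by column in base 2, right to left:
  1+0 = 1
  0+0 = 0
  1+0 = 1
  0+0 = 0
  1+1 = 0 carry 1
  0+0+1 = 1
  1+0 = 1
  1+0 = 1
  1+0 = 1
  1+1 = 0 carry 1
  1+1+1 = 1 carry 1
  1+1+1 = 1 carry 1
  1+0+1 = 0 carry 1
  1+0+1 = 0 carry 1
  0+0+1 = 1
  0+0 = 0
  0+0 = 0
  1+1 = 0 carry 1
  final carry 1

0b1000100110111100101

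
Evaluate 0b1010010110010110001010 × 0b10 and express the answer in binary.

Multiply each base-2 digit by 2, carrying:
  0×2 = 0 → write 0
  1×2 = 2 → write 0 carry 1
  0×2+1 = 1 → write 1
  1×2 = 2 → write 0 carry 1
  0×2+1 = 1 → write 1
  0×2 = 0 → write 0
  0×2 = 0 → write 0
  1×2 = 2 → write 0 carry 1
  1×2+1 = 3 → write 1 carry 1
  0×2+1 = 1 → write 1
  1×2 = 2 → write 0 carry 1
  0×2+1 = 1 → write 1
  0×2 = 0 → write 0
  1×2 = 2 → write 0 carry 1
  1×2+1 = 3 → write 1 carry 1
  0×2+1 = 1 → write 1
  1×2 = 2 → write 0 carry 1
  0×2+1 = 1 → write 1
  0×2 = 0 → write 0
  1×2 = 2 → write 0 carry 1
  0×2+1 = 1 → write 1
  1×2 = 2 → write 0 carry 1
  remaining carry: 1

0b10100101100101100010100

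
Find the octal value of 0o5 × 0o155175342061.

Multiply each base-8 digit by 5, carrying:
  1×5 = 5 → write 5
  6×5 = 30 → write 6 carry 3
  0×5+3 = 3 → write 3
  2×5 = 10 → write 2 carry 1
  4×5+1 = 21 → write 5 carry 2
  3×5+2 = 17 → write 1 carry 2
  5×5+2 = 27 → write 3 carry 3
  7×5+3 = 38 → write 6 carry 4
  1×5+4 = 9 → write 1 carry 1
  5×5+1 = 26 → write 2 carry 3
  5×5+3 = 28 → write 4 carry 3
  1×5+3 = 8 → write 0 carry 1
  remaining carry: 1

0o1042163152365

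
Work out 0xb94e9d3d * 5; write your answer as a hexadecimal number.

Multiply each base-16 digit by 5, carrying:
  d×5 = 65 → write 1 carry 4
  3×5+4 = 19 → write 3 carry 1
  d×5+1 = 66 → write 2 carry 4
  9×5+4 = 49 → write 1 carry 3
  e×5+3 = 73 → write 9 carry 4
  4×5+4 = 24 → write 8 carry 1
  9×5+1 = 46 → write e carry 2
  b×5+2 = 57 → write 9 carry 3
  remaining carry: 3

0x39e891231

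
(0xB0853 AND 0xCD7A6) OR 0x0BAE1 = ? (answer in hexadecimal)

0x8BAE3

0xB0853 AND 0xCD7A6 = 0x80002.
Then OR with 0x0BAE1.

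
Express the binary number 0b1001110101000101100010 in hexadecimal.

Group the bits into nibbles: 0010 0111 0101 0001 0110 0010 → 275162.

0x275162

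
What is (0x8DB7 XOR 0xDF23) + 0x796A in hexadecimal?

First 0x8DB7 XOR 0xDF23 = 0x5294.
Add column by column in base 16, right to left:
  4+A = E
  9+6 = F
  2+9 = B
  5+7 = C

0xCBFE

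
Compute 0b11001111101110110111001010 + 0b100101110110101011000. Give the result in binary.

Add column by column in base 2, right to left:
  0+0 = 0
  1+0 = 1
  0+0 = 0
  1+1 = 0 carry 1
  0+1+1 = 0 carry 1
  0+0+1 = 1
  1+1 = 0 carry 1
  1+0+1 = 0 carry 1
  1+1+1 = 1 carry 1
  0+0+1 = 1
  1+1 = 0 carry 1
  1+1+1 = 1 carry 1
  0+0+1 = 1
  1+1 = 0 carry 1
  1+1+1 = 1 carry 1
  1+1+1 = 1 carry 1
  0+0+1 = 1
  1+1 = 0 carry 1
  1+0+1 = 0 carry 1
  1+0+1 = 0 carry 1
  1+1+1 = 1 carry 1
  1+0+1 = 0 carry 1
  0+0+1 = 1
  0+0 = 0
  1+0 = 1
  1+0 = 1

0b11010100011101101100100010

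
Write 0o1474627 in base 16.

0x67997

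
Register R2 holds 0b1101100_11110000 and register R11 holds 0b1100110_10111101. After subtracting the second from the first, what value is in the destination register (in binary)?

0b11000110011

Subtract column by column in base 2:
  0-1 → 1 (borrow)
  0-0-1 → 1 (borrow)
  0-1-1 → 0 (borrow)
  0-1-1 → 0 (borrow)
  1-1-1 → 1 (borrow)
  1-1-1 → 1 (borrow)
  1-0-1 → 0
  1-1 → 0
  0-0 → 0
  0-1 → 1 (borrow)
  1-1-1 → 1 (borrow)
  1-0-1 → 0
  0-0 → 0
  1-1 → 0
  1-1 → 0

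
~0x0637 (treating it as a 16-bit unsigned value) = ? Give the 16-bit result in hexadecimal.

0xF9C8

Each hex digit d becomes F−d:
  0→F, 6→9, 3→C, 7→8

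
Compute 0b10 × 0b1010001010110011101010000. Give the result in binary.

0b10100010101100111010100000

Multiply each base-2 digit by 2, carrying:
  0×2 = 0 → write 0
  0×2 = 0 → write 0
  0×2 = 0 → write 0
  0×2 = 0 → write 0
  1×2 = 2 → write 0 carry 1
  0×2+1 = 1 → write 1
  1×2 = 2 → write 0 carry 1
  0×2+1 = 1 → write 1
  1×2 = 2 → write 0 carry 1
  1×2+1 = 3 → write 1 carry 1
  1×2+1 = 3 → write 1 carry 1
  0×2+1 = 1 → write 1
  0×2 = 0 → write 0
  1×2 = 2 → write 0 carry 1
  1×2+1 = 3 → write 1 carry 1
  0×2+1 = 1 → write 1
  1×2 = 2 → write 0 carry 1
  0×2+1 = 1 → write 1
  1×2 = 2 → write 0 carry 1
  0×2+1 = 1 → write 1
  0×2 = 0 → write 0
  0×2 = 0 → write 0
  1×2 = 2 → write 0 carry 1
  0×2+1 = 1 → write 1
  1×2 = 2 → write 0 carry 1
  remaining carry: 1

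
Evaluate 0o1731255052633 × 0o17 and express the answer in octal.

0o34674044202025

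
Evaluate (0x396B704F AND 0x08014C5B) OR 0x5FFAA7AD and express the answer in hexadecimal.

0x396B704F AND 0x08014C5B = 0x0801404B.
Then OR with 0x5FFAA7AD.

0x5FFBE7EF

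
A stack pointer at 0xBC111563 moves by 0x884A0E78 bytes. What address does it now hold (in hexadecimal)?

0x1445B23DB

Add column by column in base 16, right to left:
  3+8 = B
  6+7 = D
  5+E = 3 carry 1
  1+0+1 = 2
  1+A = B
  1+4 = 5
  C+8 = 4 carry 1
  B+8+1 = 4 carry 1
  final carry 1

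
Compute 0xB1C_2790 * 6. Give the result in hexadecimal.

0x42A8ED60

Multiply each base-16 digit by 6, carrying:
  0×6 = 0 → write 0
  9×6 = 54 → write 6 carry 3
  7×6+3 = 45 → write D carry 2
  2×6+2 = 14 → write E
  C×6 = 72 → write 8 carry 4
  1×6+4 = 10 → write A
  B×6 = 66 → write 2 carry 4
  remaining carry: 4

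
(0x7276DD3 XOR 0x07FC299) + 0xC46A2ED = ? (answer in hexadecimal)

First 0x7276DD3 XOR 0x07FC299 = 0x758AF4A.
Add column by column in base 16, right to left:
  A+D = 7 carry 1
  4+E+1 = 3 carry 1
  F+2+1 = 2 carry 1
  A+A+1 = 5 carry 1
  8+6+1 = F
  5+4 = 9
  7+C = 3 carry 1
  final carry 1

0x139F5237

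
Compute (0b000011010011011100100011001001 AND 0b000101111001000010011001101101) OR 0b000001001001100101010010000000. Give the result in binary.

0b1011001100101010011001001

0b000011010011011100100011001001 AND 0b000101111001000010011001101101 = 0b000001010001000000000001001001.
Then OR with 0b000001001001100101010010000000.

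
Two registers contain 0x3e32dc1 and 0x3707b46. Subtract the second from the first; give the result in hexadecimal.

0x72b27b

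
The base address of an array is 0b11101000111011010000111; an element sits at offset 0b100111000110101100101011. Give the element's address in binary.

0b1000100001110000110110010

Add column by column in base 2, right to left:
  1+1 = 0 carry 1
  1+1+1 = 1 carry 1
  1+0+1 = 0 carry 1
  0+1+1 = 0 carry 1
  0+0+1 = 1
  0+1 = 1
  0+0 = 0
  1+0 = 1
  0+1 = 1
  1+1 = 0 carry 1
  1+0+1 = 0 carry 1
  0+1+1 = 0 carry 1
  1+0+1 = 0 carry 1
  1+1+1 = 1 carry 1
  1+1+1 = 1 carry 1
  0+0+1 = 1
  0+0 = 0
  0+0 = 0
  1+1 = 0 carry 1
  0+1+1 = 0 carry 1
  1+1+1 = 1 carry 1
  1+0+1 = 0 carry 1
  1+0+1 = 0 carry 1
  0+1+1 = 0 carry 1
  final carry 1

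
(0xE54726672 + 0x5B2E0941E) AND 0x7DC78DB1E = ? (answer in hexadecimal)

Add column by column in base 16, right to left:
  2+E = 0 carry 1
  7+1+1 = 9
  6+4 = A
  6+9 = F
  2+0 = 2
  7+E = 5 carry 1
  4+2+1 = 7
  5+B = 0 carry 1
  E+5+1 = 4 carry 1
  final carry 1
Sum = 0x140752FA90; now AND with 0x7DC78DB1E:
  1&0=0, 4&7=4, 0&D=0, 7&C=4, 5&7=5, 2&8=0, F&D=D, A&B=A, 9&1=1, 0&E=0

0x40450DA10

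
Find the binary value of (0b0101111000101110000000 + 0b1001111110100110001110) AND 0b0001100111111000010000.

0b1100111010000000000

Add column by column in base 2, right to left:
  0+0 = 0
  0+1 = 1
  0+1 = 1
  0+1 = 1
  0+0 = 0
  0+0 = 0
  0+0 = 0
  1+1 = 0 carry 1
  1+1+1 = 1 carry 1
  1+0+1 = 0 carry 1
  0+0+1 = 1
  1+1 = 0 carry 1
  0+0+1 = 1
  0+1 = 1
  0+1 = 1
  1+1 = 0 carry 1
  1+1+1 = 1 carry 1
  1+1+1 = 1 carry 1
  1+1+1 = 1 carry 1
  0+0+1 = 1
  1+0 = 1
  0+1 = 1
Sum = 0b1111110111010100001110; now AND with 0b0001100111111000010000:
  1111110111010100001110
& 0001100111111000010000
= 0001100111010000000000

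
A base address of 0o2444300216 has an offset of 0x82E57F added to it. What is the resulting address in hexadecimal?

0x1514660D

0o2444300216 = 0x1491808E in hexadecimal.
Add column by column in base 16, right to left:
  E+F = D carry 1
  8+7+1 = 0 carry 1
  0+5+1 = 6
  8+E = 6 carry 1
  1+2+1 = 4
  9+8 = 1 carry 1
  4+0+1 = 5
  1+0 = 1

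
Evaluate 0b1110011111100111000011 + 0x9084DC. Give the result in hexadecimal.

0xCA7E9F

0b1110011111100111000011 = 0x39F9C3 in hexadecimal.
Add column by column in base 16, right to left:
  3+C = F
  C+D = 9 carry 1
  9+4+1 = E
  F+8 = 7 carry 1
  9+0+1 = A
  3+9 = C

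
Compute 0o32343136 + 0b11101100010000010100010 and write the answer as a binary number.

0b110111111110011100000000

0o32343136 = 0b11010011100011001011110 in binary.
Add column by column in base 2, right to left:
  0+0 = 0
  1+1 = 0 carry 1
  1+0+1 = 0 carry 1
  1+0+1 = 0 carry 1
  1+0+1 = 0 carry 1
  0+1+1 = 0 carry 1
  1+0+1 = 0 carry 1
  0+1+1 = 0 carry 1
  0+0+1 = 1
  1+0 = 1
  1+0 = 1
  0+0 = 0
  0+0 = 0
  0+1 = 1
  1+0 = 1
  1+0 = 1
  1+0 = 1
  0+1 = 1
  0+1 = 1
  1+0 = 1
  0+1 = 1
  1+1 = 0 carry 1
  1+1+1 = 1 carry 1
  final carry 1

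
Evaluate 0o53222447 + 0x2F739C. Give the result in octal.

0x2F739C = 0o13671634 in octal.
Add column by column in base 8, right to left:
  7+4 = 3 carry 1
  4+3+1 = 0 carry 1
  4+6+1 = 3 carry 1
  2+1+1 = 4
  2+7 = 1 carry 1
  2+6+1 = 1 carry 1
  3+3+1 = 7
  5+1 = 6

0o67114303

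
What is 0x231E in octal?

Expand each hex digit to 4 bits: 2=0010 3=0011 1=0001 E=1110.
Group the bits in threes: 010 001 100 011 110 → 21436.

0o21436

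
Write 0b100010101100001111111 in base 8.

0o4254177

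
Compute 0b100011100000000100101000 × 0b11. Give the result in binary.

0b1101010100000001101111000

Multiply each base-2 digit by 3, carrying:
  0×3 = 0 → write 0
  0×3 = 0 → write 0
  0×3 = 0 → write 0
  1×3 = 3 → write 1 carry 1
  0×3+1 = 1 → write 1
  1×3 = 3 → write 1 carry 1
  0×3+1 = 1 → write 1
  0×3 = 0 → write 0
  1×3 = 3 → write 1 carry 1
  0×3+1 = 1 → write 1
  0×3 = 0 → write 0
  0×3 = 0 → write 0
  0×3 = 0 → write 0
  0×3 = 0 → write 0
  0×3 = 0 → write 0
  0×3 = 0 → write 0
  0×3 = 0 → write 0
  1×3 = 3 → write 1 carry 1
  1×3+1 = 4 → write 0 carry 2
  1×3+2 = 5 → write 1 carry 2
  0×3+2 = 2 → write 0 carry 1
  0×3+1 = 1 → write 1
  0×3 = 0 → write 0
  1×3 = 3 → write 1 carry 1
  remaining carry: 1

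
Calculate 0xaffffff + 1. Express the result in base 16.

0xb000000

The trailing 6 digits are F (max in base 16), so adding 1 cascades: they roll to 0 and the next digit up increments.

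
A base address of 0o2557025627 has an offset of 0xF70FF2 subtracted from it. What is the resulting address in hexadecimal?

0o2557025627 = 0x15BC2B97 in hexadecimal.
Subtract column by column in base 16:
  7-2 → 5
  9-F → A (borrow)
  B-F-1 → B (borrow)
  2-0-1 → 1
  C-7 → 5
  B-F → C (borrow)
  5-0-1 → 4
  1-0 → 1

0x14C51BA5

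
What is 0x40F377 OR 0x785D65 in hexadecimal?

0x78FF77

OR each hex digit independently (no carries):
  4|7=7, 0|8=8, F|5=F, 3|D=F, 7|6=7, 7|5=7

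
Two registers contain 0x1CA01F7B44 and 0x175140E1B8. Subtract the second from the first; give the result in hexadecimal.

Subtract column by column in base 16:
  4-8 → C (borrow)
  4-B-1 → 8 (borrow)
  B-1-1 → 9
  7-E → 9 (borrow)
  F-0-1 → E
  1-4 → D (borrow)
  0-1-1 → E (borrow)
  A-5-1 → 4
  C-7 → 5
  1-1 → 0

0x54EDE998C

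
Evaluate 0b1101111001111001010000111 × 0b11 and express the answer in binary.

0b101001101101101011110010101

Multiply each base-2 digit by 3, carrying:
  1×3 = 3 → write 1 carry 1
  1×3+1 = 4 → write 0 carry 2
  1×3+2 = 5 → write 1 carry 2
  0×3+2 = 2 → write 0 carry 1
  0×3+1 = 1 → write 1
  0×3 = 0 → write 0
  0×3 = 0 → write 0
  1×3 = 3 → write 1 carry 1
  0×3+1 = 1 → write 1
  1×3 = 3 → write 1 carry 1
  0×3+1 = 1 → write 1
  0×3 = 0 → write 0
  1×3 = 3 → write 1 carry 1
  1×3+1 = 4 → write 0 carry 2
  1×3+2 = 5 → write 1 carry 2
  1×3+2 = 5 → write 1 carry 2
  0×3+2 = 2 → write 0 carry 1
  0×3+1 = 1 → write 1
  1×3 = 3 → write 1 carry 1
  1×3+1 = 4 → write 0 carry 2
  1×3+2 = 5 → write 1 carry 2
  1×3+2 = 5 → write 1 carry 2
  0×3+2 = 2 → write 0 carry 1
  1×3+1 = 4 → write 0 carry 2
  1×3+2 = 5 → write 1 carry 2
  remaining carry: 10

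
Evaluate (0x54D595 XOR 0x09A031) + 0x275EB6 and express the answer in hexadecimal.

First 0x54D595 XOR 0x09A031 = 0x5D75A4.
Add column by column in base 16, right to left:
  4+6 = A
  A+B = 5 carry 1
  5+E+1 = 4 carry 1
  7+5+1 = D
  D+7 = 4 carry 1
  5+2+1 = 8

0x84D45A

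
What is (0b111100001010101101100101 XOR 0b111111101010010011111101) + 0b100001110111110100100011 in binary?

First 0b111100001010101101100101 XOR 0b111111101010010011111101 = 0b000011100000111110011000.
Add column by column in base 2, right to left:
  0+1 = 1
  0+1 = 1
  0+0 = 0
  1+0 = 1
  1+0 = 1
  0+1 = 1
  0+0 = 0
  1+0 = 1
  1+1 = 0 carry 1
  1+0+1 = 0 carry 1
  1+1+1 = 1 carry 1
  1+1+1 = 1 carry 1
  0+1+1 = 0 carry 1
  0+1+1 = 0 carry 1
  0+1+1 = 0 carry 1
  0+0+1 = 1
  0+1 = 1
  1+1 = 0 carry 1
  1+1+1 = 1 carry 1
  1+0+1 = 0 carry 1
  0+0+1 = 1
  0+0 = 0
  0+0 = 0
  0+1 = 1

0b100101011000110010111011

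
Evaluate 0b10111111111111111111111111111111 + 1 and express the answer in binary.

0b11000000000000000000000000000000

The trailing 30 digits are 1 (max in base 2), so adding 1 cascades: they roll to 0 and the next digit up increments.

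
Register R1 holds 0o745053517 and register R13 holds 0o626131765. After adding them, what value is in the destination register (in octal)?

0o1573205504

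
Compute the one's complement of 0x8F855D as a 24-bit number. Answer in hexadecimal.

0x707AA2

Each hex digit d becomes F−d:
  8→7, F→0, 8→7, 5→A, 5→A, D→2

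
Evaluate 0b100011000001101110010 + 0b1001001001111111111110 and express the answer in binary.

Add column by column in base 2, right to left:
  0+0 = 0
  1+1 = 0 carry 1
  0+1+1 = 0 carry 1
  0+1+1 = 0 carry 1
  1+1+1 = 1 carry 1
  1+1+1 = 1 carry 1
  1+1+1 = 1 carry 1
  0+1+1 = 0 carry 1
  1+1+1 = 1 carry 1
  1+1+1 = 1 carry 1
  0+1+1 = 0 carry 1
  0+1+1 = 0 carry 1
  0+1+1 = 0 carry 1
  0+0+1 = 1
  0+0 = 0
  1+1 = 0 carry 1
  1+0+1 = 0 carry 1
  0+0+1 = 1
  0+1 = 1
  0+0 = 0
  1+0 = 1
  0+1 = 1

0b1101100010001101110000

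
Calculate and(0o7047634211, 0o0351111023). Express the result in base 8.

AND each oct digit independently (no carries):
  7&0=0, 0&3=0, 4&5=4, 7&1=1, 6&1=0, 3&1=1, 4&1=0, 2&0=0, 1&2=0, 1&3=1

0o0041010001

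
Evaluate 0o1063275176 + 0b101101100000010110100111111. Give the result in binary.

0b1110011111011010011110111101

0o1063275176 = 0b1000110011010111101001111110 in binary.
Add column by column in base 2, right to left:
  0+1 = 1
  1+1 = 0 carry 1
  1+1+1 = 1 carry 1
  1+1+1 = 1 carry 1
  1+1+1 = 1 carry 1
  1+1+1 = 1 carry 1
  1+0+1 = 0 carry 1
  0+0+1 = 1
  0+1 = 1
  1+0 = 1
  0+1 = 1
  1+1 = 0 carry 1
  1+0+1 = 0 carry 1
  1+1+1 = 1 carry 1
  1+0+1 = 0 carry 1
  0+0+1 = 1
  1+0 = 1
  0+0 = 0
  1+0 = 1
  1+0 = 1
  0+1 = 1
  0+1 = 1
  1+0 = 1
  1+1 = 0 carry 1
  0+1+1 = 0 carry 1
  0+0+1 = 1
  0+1 = 1
  1+0 = 1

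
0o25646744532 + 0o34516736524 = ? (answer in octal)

Add column by column in base 8, right to left:
  2+4 = 6
  3+2 = 5
  5+5 = 2 carry 1
  4+6+1 = 3 carry 1
  4+3+1 = 0 carry 1
  7+7+1 = 7 carry 1
  6+6+1 = 5 carry 1
  4+1+1 = 6
  6+5 = 3 carry 1
  5+4+1 = 2 carry 1
  2+3+1 = 6

0o62365703256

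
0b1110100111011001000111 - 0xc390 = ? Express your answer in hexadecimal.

0b1110100111011001000111 = 0x3a7647 in hexadecimal.
Subtract column by column in base 16:
  7-0 → 7
  4-9 → b (borrow)
  6-3-1 → 2
  7-c → b (borrow)
  a-0-1 → 9
  3-0 → 3

0x39b2b7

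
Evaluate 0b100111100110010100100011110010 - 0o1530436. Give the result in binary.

0o1530436 = 0b1101011000100011110 in binary.
Subtract column by column in base 2:
  0-0 → 0
  1-1 → 0
  0-1 → 1 (borrow)
  0-1-1 → 0 (borrow)
  1-1-1 → 1 (borrow)
  1-0-1 → 0
  1-0 → 1
  1-0 → 1
  0-1 → 1 (borrow)
  0-0-1 → 1 (borrow)
  0-0-1 → 1 (borrow)
  1-0-1 → 0
  0-1 → 1 (borrow)
  0-1-1 → 0 (borrow)
  1-0-1 → 0
  0-1 → 1 (borrow)
  1-0-1 → 0
  0-1 → 1 (borrow)
  0-1-1 → 0 (borrow)
  1-0-1 → 0
  1-0 → 1
  0-0 → 0
  0-0 → 0
  1-0 → 1
  1-0 → 1
  1-0 → 1
  1-0 → 1
  0-0 → 0
  0-0 → 0
  1-0 → 1

0b100111100100101001011111010100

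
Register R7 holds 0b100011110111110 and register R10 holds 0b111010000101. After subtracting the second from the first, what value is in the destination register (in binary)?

0b11100100111001

Subtract column by column in base 2:
  0-1 → 1 (borrow)
  1-0-1 → 0
  1-1 → 0
  1-0 → 1
  1-0 → 1
  1-0 → 1
  0-0 → 0
  1-1 → 0
  1-0 → 1
  1-1 → 0
  1-1 → 0
  0-1 → 1 (borrow)
  0-0-1 → 1 (borrow)
  0-0-1 → 1 (borrow)
  1-0-1 → 0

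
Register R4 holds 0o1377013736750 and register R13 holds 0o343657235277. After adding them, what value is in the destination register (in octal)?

Add column by column in base 8, right to left:
  0+7 = 7
  5+7 = 4 carry 1
  7+2+1 = 2 carry 1
  6+5+1 = 4 carry 1
  3+3+1 = 7
  7+2 = 1 carry 1
  3+7+1 = 3 carry 1
  1+5+1 = 7
  0+6 = 6
  7+3 = 2 carry 1
  7+4+1 = 4 carry 1
  3+3+1 = 7
  1+0 = 1

0o1742673174247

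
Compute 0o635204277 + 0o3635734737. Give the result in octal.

Add column by column in base 8, right to left:
  7+7 = 6 carry 1
  7+3+1 = 3 carry 1
  2+7+1 = 2 carry 1
  4+4+1 = 1 carry 1
  0+3+1 = 4
  2+7 = 1 carry 1
  5+5+1 = 3 carry 1
  3+3+1 = 7
  6+6 = 4 carry 1
  0+3+1 = 4

0o4473141236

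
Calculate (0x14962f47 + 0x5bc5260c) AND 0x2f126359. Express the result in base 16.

0x20124151

Add column by column in base 16, right to left:
  7+c = 3 carry 1
  4+0+1 = 5
  f+6 = 5 carry 1
  2+2+1 = 5
  6+5 = b
  9+c = 5 carry 1
  4+b+1 = 0 carry 1
  1+5+1 = 7
Sum = 0x705b5553; now AND with 0x2f126359:
  7&2=2, 0&f=0, 5&1=1, b&2=2, 5&6=4, 5&3=1, 5&5=5, 3&9=1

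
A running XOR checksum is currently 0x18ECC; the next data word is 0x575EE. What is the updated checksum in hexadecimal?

XOR each hex digit independently (no carries):
  1^5=4, 8^7=F, E^5=B, C^E=2, C^E=2

0x4FB22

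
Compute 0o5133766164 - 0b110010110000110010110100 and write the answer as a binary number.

0o5133766164 = 0b101001011011111110110001110100 in binary.
Subtract column by column in base 2:
  0-0 → 0
  0-0 → 0
  1-1 → 0
  0-0 → 0
  1-1 → 0
  1-1 → 0
  1-0 → 1
  0-1 → 1 (borrow)
  0-0-1 → 1 (borrow)
  0-0-1 → 1 (borrow)
  1-1-1 → 1 (borrow)
  1-1-1 → 1 (borrow)
  0-0-1 → 1 (borrow)
  1-0-1 → 0
  1-0 → 1
  1-0 → 1
  1-1 → 0
  1-1 → 0
  1-0 → 1
  1-1 → 0
  0-0 → 0
  1-0 → 1
  1-1 → 0
  0-1 → 1 (borrow)
  1-0-1 → 0
  0-0 → 0
  0-0 → 0
  1-0 → 1
  0-0 → 0
  1-0 → 1

0b101000101001001101111111000000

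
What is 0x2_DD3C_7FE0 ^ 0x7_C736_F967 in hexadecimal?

0x51A0A8687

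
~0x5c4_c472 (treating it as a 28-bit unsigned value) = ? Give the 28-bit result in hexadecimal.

0xa3b3b8d

Each hex digit d becomes f−d:
  5→a, c→3, 4→b, c→3, 4→b, 7→8, 2→d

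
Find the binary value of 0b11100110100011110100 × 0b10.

0b111001101000111101000

Multiply each base-2 digit by 2, carrying:
  0×2 = 0 → write 0
  0×2 = 0 → write 0
  1×2 = 2 → write 0 carry 1
  0×2+1 = 1 → write 1
  1×2 = 2 → write 0 carry 1
  1×2+1 = 3 → write 1 carry 1
  1×2+1 = 3 → write 1 carry 1
  1×2+1 = 3 → write 1 carry 1
  0×2+1 = 1 → write 1
  0×2 = 0 → write 0
  0×2 = 0 → write 0
  1×2 = 2 → write 0 carry 1
  0×2+1 = 1 → write 1
  1×2 = 2 → write 0 carry 1
  1×2+1 = 3 → write 1 carry 1
  0×2+1 = 1 → write 1
  0×2 = 0 → write 0
  1×2 = 2 → write 0 carry 1
  1×2+1 = 3 → write 1 carry 1
  1×2+1 = 3 → write 1 carry 1
  remaining carry: 1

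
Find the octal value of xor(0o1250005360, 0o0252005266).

XOR each oct digit independently (no carries):
  1^0=1, 2^2=0, 5^5=0, 0^2=2, 0^0=0, 0^0=0, 5^5=0, 3^2=1, 6^6=0, 0^6=6

0o1002000106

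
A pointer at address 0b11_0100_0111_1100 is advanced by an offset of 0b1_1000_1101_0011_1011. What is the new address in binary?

Add column by column in base 2, right to left:
  0+1 = 1
  0+1 = 1
  1+0 = 1
  1+1 = 0 carry 1
  1+1+1 = 1 carry 1
  1+1+1 = 1 carry 1
  1+0+1 = 0 carry 1
  0+0+1 = 1
  0+1 = 1
  0+0 = 0
  1+1 = 0 carry 1
  0+1+1 = 0 carry 1
  1+0+1 = 0 carry 1
  1+0+1 = 0 carry 1
  0+0+1 = 1
  0+1 = 1
  0+1 = 1

0b11100000110110111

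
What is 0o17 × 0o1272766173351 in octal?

0o24364555473647

Multiply each base-8 digit by 15, carrying:
  1×15 = 15 → write 7 carry 1
  5×15+1 = 76 → write 4 carry 9
  3×15+9 = 54 → write 6 carry 6
  3×15+6 = 51 → write 3 carry 6
  7×15+6 = 111 → write 7 carry 13
  1×15+13 = 28 → write 4 carry 3
  6×15+3 = 93 → write 5 carry 11
  6×15+11 = 101 → write 5 carry 12
  7×15+12 = 117 → write 5 carry 14
  2×15+14 = 44 → write 4 carry 5
  7×15+5 = 110 → write 6 carry 13
  2×15+13 = 43 → write 3 carry 5
  1×15+5 = 20 → write 4 carry 2
  remaining carry: 2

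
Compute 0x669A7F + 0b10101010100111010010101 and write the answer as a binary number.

0b101110111110100100010100

0x669A7F = 0b11001101001101001111111 in binary.
Add column by column in base 2, right to left:
  1+1 = 0 carry 1
  1+0+1 = 0 carry 1
  1+1+1 = 1 carry 1
  1+0+1 = 0 carry 1
  1+1+1 = 1 carry 1
  1+0+1 = 0 carry 1
  1+0+1 = 0 carry 1
  0+1+1 = 0 carry 1
  0+0+1 = 1
  1+1 = 0 carry 1
  0+1+1 = 0 carry 1
  1+1+1 = 1 carry 1
  1+0+1 = 0 carry 1
  0+0+1 = 1
  0+1 = 1
  1+0 = 1
  0+1 = 1
  1+0 = 1
  1+1 = 0 carry 1
  0+0+1 = 1
  0+1 = 1
  1+0 = 1
  1+1 = 0 carry 1
  final carry 1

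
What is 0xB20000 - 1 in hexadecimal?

0xB1FFFF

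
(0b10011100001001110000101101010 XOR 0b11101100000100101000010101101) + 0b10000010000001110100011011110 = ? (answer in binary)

First 0b10011100001001110000101101010 XOR 0b11101100000100101000010101101 = 0b01110000001101011000111000111.
Add column by column in base 2, right to left:
  1+0 = 1
  1+1 = 0 carry 1
  1+1+1 = 1 carry 1
  0+1+1 = 0 carry 1
  0+1+1 = 0 carry 1
  0+0+1 = 1
  1+1 = 0 carry 1
  1+1+1 = 1 carry 1
  1+0+1 = 0 carry 1
  0+0+1 = 1
  0+0 = 0
  0+1 = 1
  1+0 = 1
  1+1 = 0 carry 1
  0+1+1 = 0 carry 1
  1+1+1 = 1 carry 1
  0+0+1 = 1
  1+0 = 1
  1+0 = 1
  0+0 = 0
  0+0 = 0
  0+0 = 0
  0+1 = 1
  0+0 = 0
  0+0 = 0
  1+0 = 1
  1+0 = 1
  1+0 = 1
  0+1 = 1

0b11110010001111001101010100101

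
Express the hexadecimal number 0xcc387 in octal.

0o3141607

Expand each hex digit to 4 bits: c=1100 c=1100 3=0011 8=1000 7=0111.
Group the bits in threes: 011 001 100 001 110 000 111 → 3141607.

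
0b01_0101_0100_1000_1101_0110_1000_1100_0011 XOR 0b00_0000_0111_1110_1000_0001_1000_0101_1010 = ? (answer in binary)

XOR bit by bit (1 where the bits differ):
  0101010100100011010110100011000011
^ 0000000111111010000001100001011010
= 0101010011011001010111000010011001

0b0101010011011001010111000010011001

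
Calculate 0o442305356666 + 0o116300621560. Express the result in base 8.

0o560606200446

Add column by column in base 8, right to left:
  6+0 = 6
  6+6 = 4 carry 1
  6+5+1 = 4 carry 1
  6+1+1 = 0 carry 1
  5+2+1 = 0 carry 1
  3+6+1 = 2 carry 1
  5+0+1 = 6
  0+0 = 0
  3+3 = 6
  2+6 = 0 carry 1
  4+1+1 = 6
  4+1 = 5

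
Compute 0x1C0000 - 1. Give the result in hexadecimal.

0x1BFFFF

The trailing 4 digits are 0, so subtracting 1 borrows through: they become F and the next digit up decrements.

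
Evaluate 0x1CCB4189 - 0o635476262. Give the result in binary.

0b10110010101001100010011010111

0x1CCB4189 = 0b11100110010110100000110001001 in binary.
0o635476262 = 0b110011101100111110010110010 in binary.
Subtract column by column in base 2:
  1-0 → 1
  0-1 → 1 (borrow)
  0-0-1 → 1 (borrow)
  1-0-1 → 0
  0-1 → 1 (borrow)
  0-1-1 → 0 (borrow)
  0-0-1 → 1 (borrow)
  1-1-1 → 1 (borrow)
  1-0-1 → 0
  0-0 → 0
  0-1 → 1 (borrow)
  0-1-1 → 0 (borrow)
  0-1-1 → 0 (borrow)
  0-1-1 → 0 (borrow)
  1-1-1 → 1 (borrow)
  0-0-1 → 1 (borrow)
  1-0-1 → 0
  1-1 → 0
  0-1 → 1 (borrow)
  1-0-1 → 0
  0-1 → 1 (borrow)
  0-1-1 → 0 (borrow)
  1-1-1 → 1 (borrow)
  1-0-1 → 0
  0-0 → 0
  0-1 → 1 (borrow)
  1-1-1 → 1 (borrow)
  1-0-1 → 0
  1-0 → 1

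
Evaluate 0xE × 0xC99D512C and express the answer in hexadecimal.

0xB069A7068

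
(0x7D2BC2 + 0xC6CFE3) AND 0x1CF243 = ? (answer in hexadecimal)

Add column by column in base 16, right to left:
  2+3 = 5
  C+E = A carry 1
  B+F+1 = B carry 1
  2+C+1 = F
  D+6 = 3 carry 1
  7+C+1 = 4 carry 1
  final carry 1
Sum = 0x143FBA5; now AND with 0x1CF243:
  1&0=0, 4&1=0, 3&C=0, F&F=F, B&2=2, A&4=0, 5&3=1

0xF201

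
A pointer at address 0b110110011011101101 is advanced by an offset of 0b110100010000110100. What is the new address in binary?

0b1101010101100100001

Add column by column in base 2, right to left:
  1+0 = 1
  0+0 = 0
  1+1 = 0 carry 1
  1+0+1 = 0 carry 1
  0+1+1 = 0 carry 1
  1+1+1 = 1 carry 1
  1+0+1 = 0 carry 1
  1+0+1 = 0 carry 1
  0+0+1 = 1
  1+0 = 1
  1+1 = 0 carry 1
  0+0+1 = 1
  0+0 = 0
  1+0 = 1
  1+1 = 0 carry 1
  0+0+1 = 1
  1+1 = 0 carry 1
  1+1+1 = 1 carry 1
  final carry 1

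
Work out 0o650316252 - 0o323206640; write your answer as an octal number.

Subtract column by column in base 8:
  2-0 → 2
  5-4 → 1
  2-6 → 4 (borrow)
  6-6-1 → 7 (borrow)
  1-0-1 → 0
  3-2 → 1
  0-3 → 5 (borrow)
  5-2-1 → 2
  6-3 → 3

0o325107412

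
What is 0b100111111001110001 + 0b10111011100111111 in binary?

Add column by column in base 2, right to left:
  1+1 = 0 carry 1
  0+1+1 = 0 carry 1
  0+1+1 = 0 carry 1
  0+1+1 = 0 carry 1
  1+1+1 = 1 carry 1
  1+1+1 = 1 carry 1
  1+0+1 = 0 carry 1
  0+0+1 = 1
  0+1 = 1
  1+1 = 0 carry 1
  1+1+1 = 1 carry 1
  1+0+1 = 0 carry 1
  1+1+1 = 1 carry 1
  1+1+1 = 1 carry 1
  1+1+1 = 1 carry 1
  0+0+1 = 1
  0+1 = 1
  1+0 = 1

0b111111010110110000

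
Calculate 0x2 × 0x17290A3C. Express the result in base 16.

Multiply each base-16 digit by 2, carrying:
  C×2 = 24 → write 8 carry 1
  3×2+1 = 7 → write 7
  A×2 = 20 → write 4 carry 1
  0×2+1 = 1 → write 1
  9×2 = 18 → write 2 carry 1
  2×2+1 = 5 → write 5
  7×2 = 14 → write E
  1×2 = 2 → write 2

0x2E521478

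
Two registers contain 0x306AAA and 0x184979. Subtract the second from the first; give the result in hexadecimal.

Subtract column by column in base 16:
  A-9 → 1
  A-7 → 3
  A-9 → 1
  6-4 → 2
  0-8 → 8 (borrow)
  3-1-1 → 1

0x182131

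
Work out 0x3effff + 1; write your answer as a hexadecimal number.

The trailing 4 digits are F (max in base 16), so adding 1 cascades: they roll to 0 and the next digit up increments.

0x3f0000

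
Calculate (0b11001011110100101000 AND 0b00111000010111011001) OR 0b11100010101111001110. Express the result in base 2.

0b11001011110100101000 AND 0b00111000010111011001 = 0b00001000010100001000.
Then OR with 0b11100010101111001110.

0b11101010111111001110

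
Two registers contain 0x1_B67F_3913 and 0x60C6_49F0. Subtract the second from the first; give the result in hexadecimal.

0x155B8EF23

Subtract column by column in base 16:
  3-0 → 3
  1-F → 2 (borrow)
  9-9-1 → F (borrow)
  3-4-1 → E (borrow)
  F-6-1 → 8
  7-C → B (borrow)
  6-0-1 → 5
  B-6 → 5
  1-0 → 1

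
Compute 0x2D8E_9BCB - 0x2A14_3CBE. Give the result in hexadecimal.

Subtract column by column in base 16:
  B-E → D (borrow)
  C-B-1 → 0
  B-C → F (borrow)
  9-3-1 → 5
  E-4 → A
  8-1 → 7
  D-A → 3
  2-2 → 0

0x37A5F0D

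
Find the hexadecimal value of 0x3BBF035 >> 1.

0x1DDF81A

1 bits is not a whole number of base-16 digits; in binary: 11101110111111000000110101 >> 1 = 1110111011111100000011010.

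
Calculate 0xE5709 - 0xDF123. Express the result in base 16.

0x65E6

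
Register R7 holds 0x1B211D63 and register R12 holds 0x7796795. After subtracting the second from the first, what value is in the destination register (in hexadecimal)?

0x13A7B5CE

Subtract column by column in base 16:
  3-5 → E (borrow)
  6-9-1 → C (borrow)
  D-7-1 → 5
  1-6 → B (borrow)
  1-9-1 → 7 (borrow)
  2-7-1 → A (borrow)
  B-7-1 → 3
  1-0 → 1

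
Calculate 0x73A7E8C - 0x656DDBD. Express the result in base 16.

0xE3A0CF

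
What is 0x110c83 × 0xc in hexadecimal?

Multiply each base-16 digit by 12, carrying:
  3×12 = 36 → write 4 carry 2
  8×12+2 = 98 → write 2 carry 6
  c×12+6 = 150 → write 6 carry 9
  0×12+9 = 9 → write 9
  1×12 = 12 → write c
  1×12 = 12 → write c

0xcc9624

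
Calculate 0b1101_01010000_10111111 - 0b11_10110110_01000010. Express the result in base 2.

Subtract column by column in base 2:
  1-0 → 1
  1-1 → 0
  1-0 → 1
  1-0 → 1
  1-0 → 1
  1-0 → 1
  0-1 → 1 (borrow)
  1-0-1 → 0
  0-0 → 0
  0-1 → 1 (borrow)
  0-1-1 → 0 (borrow)
  0-0-1 → 1 (borrow)
  1-1-1 → 1 (borrow)
  0-1-1 → 0 (borrow)
  1-0-1 → 0
  0-1 → 1 (borrow)
  1-1-1 → 1 (borrow)
  0-1-1 → 0 (borrow)
  1-0-1 → 0
  1-0 → 1

0b10011001101001111101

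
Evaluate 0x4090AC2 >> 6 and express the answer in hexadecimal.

0x10242B

6 bits is not a whole number of base-16 digits; in binary: 100000010010000101011000010 >> 6 = 100000010010000101011.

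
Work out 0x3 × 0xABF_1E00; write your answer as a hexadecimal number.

0x203D5A00

Multiply each base-16 digit by 3, carrying:
  0×3 = 0 → write 0
  0×3 = 0 → write 0
  E×3 = 42 → write A carry 2
  1×3+2 = 5 → write 5
  F×3 = 45 → write D carry 2
  B×3+2 = 35 → write 3 carry 2
  A×3+2 = 32 → write 0 carry 2
  remaining carry: 2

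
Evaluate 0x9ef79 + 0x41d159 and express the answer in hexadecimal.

Add column by column in base 16, right to left:
  9+9 = 2 carry 1
  7+5+1 = d
  f+1 = 0 carry 1
  e+d+1 = c carry 1
  9+1+1 = b
  0+4 = 4

0x4bc0d2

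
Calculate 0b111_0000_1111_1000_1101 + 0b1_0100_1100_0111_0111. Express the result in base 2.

Add column by column in base 2, right to left:
  1+1 = 0 carry 1
  0+1+1 = 0 carry 1
  1+1+1 = 1 carry 1
  1+0+1 = 0 carry 1
  0+1+1 = 0 carry 1
  0+1+1 = 0 carry 1
  0+1+1 = 0 carry 1
  1+0+1 = 0 carry 1
  1+0+1 = 0 carry 1
  1+0+1 = 0 carry 1
  1+1+1 = 1 carry 1
  1+1+1 = 1 carry 1
  0+0+1 = 1
  0+0 = 0
  0+1 = 1
  0+0 = 0
  1+1 = 0 carry 1
  1+0+1 = 0 carry 1
  1+0+1 = 0 carry 1
  final carry 1

0b10000101110000000100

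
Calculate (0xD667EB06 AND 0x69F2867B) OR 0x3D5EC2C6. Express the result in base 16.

0x7D7EC2C6

0xD667EB06 AND 0x69F2867B = 0x40628202.
Then OR with 0x3D5EC2C6.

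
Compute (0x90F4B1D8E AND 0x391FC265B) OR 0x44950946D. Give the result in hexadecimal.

0x90F4B1D8E AND 0x391FC265B = 0x10148040A.
Then OR with 0x44950946D.

0x54958946F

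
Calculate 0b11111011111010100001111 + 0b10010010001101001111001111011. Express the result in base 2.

0b10010110001001001001110001010

Add column by column in base 2, right to left:
  1+1 = 0 carry 1
  1+1+1 = 1 carry 1
  1+0+1 = 0 carry 1
  1+1+1 = 1 carry 1
  0+1+1 = 0 carry 1
  0+1+1 = 0 carry 1
  0+1+1 = 0 carry 1
  0+0+1 = 1
  1+0 = 1
  0+1 = 1
  1+1 = 0 carry 1
  0+1+1 = 0 carry 1
  1+1+1 = 1 carry 1
  1+0+1 = 0 carry 1
  1+0+1 = 0 carry 1
  1+1+1 = 1 carry 1
  1+0+1 = 0 carry 1
  0+1+1 = 0 carry 1
  1+1+1 = 1 carry 1
  1+0+1 = 0 carry 1
  1+0+1 = 0 carry 1
  1+0+1 = 0 carry 1
  1+1+1 = 1 carry 1
  0+0+1 = 1
  0+0 = 0
  0+1 = 1
  0+0 = 0
  0+0 = 0
  0+1 = 1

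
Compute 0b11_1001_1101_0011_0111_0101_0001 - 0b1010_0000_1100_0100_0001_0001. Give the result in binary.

Subtract column by column in base 2:
  1-1 → 0
  0-0 → 0
  0-0 → 0
  0-0 → 0
  1-1 → 0
  0-0 → 0
  1-0 → 1
  0-0 → 0
  1-0 → 1
  1-0 → 1
  1-1 → 0
  0-0 → 0
  1-0 → 1
  1-0 → 1
  0-1 → 1 (borrow)
  0-1-1 → 0 (borrow)
  1-0-1 → 0
  0-0 → 0
  1-0 → 1
  1-0 → 1
  1-0 → 1
  0-1 → 1 (borrow)
  0-0-1 → 1 (borrow)
  1-1-1 → 1 (borrow)
  1-0-1 → 0
  1-0 → 1

0b10111111000111001101000000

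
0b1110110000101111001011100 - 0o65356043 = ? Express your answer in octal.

0o100501071

0b1110110000101111001011100 = 0o166057134 in octal.
Subtract column by column in base 8:
  4-3 → 1
  3-4 → 7 (borrow)
  1-0-1 → 0
  7-6 → 1
  5-5 → 0
  0-3 → 5 (borrow)
  6-5-1 → 0
  6-6 → 0
  1-0 → 1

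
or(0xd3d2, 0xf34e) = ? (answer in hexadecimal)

0xf3de

OR each hex digit independently (no carries):
  d|f=f, 3|3=3, d|4=d, 2|e=e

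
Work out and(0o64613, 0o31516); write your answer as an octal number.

0o20412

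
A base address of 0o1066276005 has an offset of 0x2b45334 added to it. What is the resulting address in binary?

0o1066276005 = 0b1000110110010111110000000101 in binary.
0x2b45334 = 0b10101101000101001100110100 in binary.
Add column by column in base 2, right to left:
  1+0 = 1
  0+0 = 0
  1+1 = 0 carry 1
  0+0+1 = 1
  0+1 = 1
  0+1 = 1
  0+0 = 0
  0+0 = 0
  0+1 = 1
  0+1 = 1
  1+0 = 1
  1+0 = 1
  1+1 = 0 carry 1
  1+0+1 = 0 carry 1
  1+1+1 = 1 carry 1
  0+0+1 = 1
  1+0 = 1
  0+0 = 0
  0+1 = 1
  1+0 = 1
  1+1 = 0 carry 1
  0+1+1 = 0 carry 1
  1+0+1 = 0 carry 1
  1+1+1 = 1 carry 1
  0+0+1 = 1
  0+1 = 1
  0+0 = 0
  1+0 = 1

0b1011100011011100111100111001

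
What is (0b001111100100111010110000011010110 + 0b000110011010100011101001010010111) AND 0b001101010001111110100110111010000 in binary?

0b101010001011110000000101000000

Add column by column in base 2, right to left:
  0+1 = 1
  1+1 = 0 carry 1
  1+1+1 = 1 carry 1
  0+0+1 = 1
  1+1 = 0 carry 1
  0+0+1 = 1
  1+0 = 1
  1+1 = 0 carry 1
  0+0+1 = 1
  0+1 = 1
  0+0 = 0
  0+0 = 0
  0+1 = 1
  1+0 = 1
  1+1 = 0 carry 1
  0+1+1 = 0 carry 1
  1+1+1 = 1 carry 1
  0+0+1 = 1
  1+0 = 1
  1+0 = 1
  1+1 = 0 carry 1
  0+0+1 = 1
  0+1 = 1
  1+0 = 1
  0+1 = 1
  0+1 = 1
  1+0 = 1
  1+0 = 1
  1+1 = 0 carry 1
  1+1+1 = 1 carry 1
  1+0+1 = 0 carry 1
  final carry 1
Sum = 0b10101111111011110011001101101101; now AND with 0b001101010001111110100110111010000:
  010101111111011110011001101101101
& 001101010001111110100110111010000
= 000101010001011110000000101000000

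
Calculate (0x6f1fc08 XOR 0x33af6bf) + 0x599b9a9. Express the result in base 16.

First 0x6f1fc08 XOR 0x33af6bf = 0x5cb0ab7.
Add column by column in base 16, right to left:
  7+9 = 0 carry 1
  b+a+1 = 6 carry 1
  a+9+1 = 4 carry 1
  0+b+1 = c
  b+9 = 4 carry 1
  c+9+1 = 6 carry 1
  5+5+1 = b

0xb64c460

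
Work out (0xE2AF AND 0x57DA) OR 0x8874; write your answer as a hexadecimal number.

0xE2AF AND 0x57DA = 0x428A.
Then OR with 0x8874.

0xCAFE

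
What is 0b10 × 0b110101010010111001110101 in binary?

Multiply each base-2 digit by 2, carrying:
  1×2 = 2 → write 0 carry 1
  0×2+1 = 1 → write 1
  1×2 = 2 → write 0 carry 1
  0×2+1 = 1 → write 1
  1×2 = 2 → write 0 carry 1
  1×2+1 = 3 → write 1 carry 1
  1×2+1 = 3 → write 1 carry 1
  0×2+1 = 1 → write 1
  0×2 = 0 → write 0
  1×2 = 2 → write 0 carry 1
  1×2+1 = 3 → write 1 carry 1
  1×2+1 = 3 → write 1 carry 1
  0×2+1 = 1 → write 1
  1×2 = 2 → write 0 carry 1
  0×2+1 = 1 → write 1
  0×2 = 0 → write 0
  1×2 = 2 → write 0 carry 1
  0×2+1 = 1 → write 1
  1×2 = 2 → write 0 carry 1
  0×2+1 = 1 → write 1
  1×2 = 2 → write 0 carry 1
  0×2+1 = 1 → write 1
  1×2 = 2 → write 0 carry 1
  1×2+1 = 3 → write 1 carry 1
  remaining carry: 1

0b1101010100101110011101010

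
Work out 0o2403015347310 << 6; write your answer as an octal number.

Shifting left by 6 bits = 2 oct digits: append 2 zeros.

0o240301534731000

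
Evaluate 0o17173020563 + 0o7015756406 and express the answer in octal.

Add column by column in base 8, right to left:
  3+6 = 1 carry 1
  6+0+1 = 7
  5+4 = 1 carry 1
  0+6+1 = 7
  2+5 = 7
  0+7 = 7
  3+5 = 0 carry 1
  7+1+1 = 1 carry 1
  1+0+1 = 2
  7+7 = 6 carry 1
  1+0+1 = 2

0o26210777171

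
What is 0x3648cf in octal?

0o15444317

Expand each hex digit to 4 bits: 3=0011 6=0110 4=0100 8=1000 c=1100 f=1111.
Group the bits in threes: 001 101 100 100 100 011 001 111 → 15444317.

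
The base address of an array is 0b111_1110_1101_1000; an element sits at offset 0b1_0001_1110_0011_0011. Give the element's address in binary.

0b11001110100001011

Add column by column in base 2, right to left:
  0+1 = 1
  0+1 = 1
  0+0 = 0
  1+0 = 1
  1+1 = 0 carry 1
  0+1+1 = 0 carry 1
  1+0+1 = 0 carry 1
  1+0+1 = 0 carry 1
  0+0+1 = 1
  1+1 = 0 carry 1
  1+1+1 = 1 carry 1
  1+1+1 = 1 carry 1
  1+1+1 = 1 carry 1
  1+0+1 = 0 carry 1
  1+0+1 = 0 carry 1
  0+0+1 = 1
  0+1 = 1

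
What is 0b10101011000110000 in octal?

0o253060

Group the bits in threes: 010 101 011 000 110 000 → 253060.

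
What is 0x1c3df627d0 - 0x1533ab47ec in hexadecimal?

Subtract column by column in base 16:
  0-c → 4 (borrow)
  d-e-1 → e (borrow)
  7-7-1 → f (borrow)
  2-4-1 → d (borrow)
  6-b-1 → a (borrow)
  f-a-1 → 4
  d-3 → a
  3-3 → 0
  c-5 → 7
  1-1 → 0

0x70a4adfe4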